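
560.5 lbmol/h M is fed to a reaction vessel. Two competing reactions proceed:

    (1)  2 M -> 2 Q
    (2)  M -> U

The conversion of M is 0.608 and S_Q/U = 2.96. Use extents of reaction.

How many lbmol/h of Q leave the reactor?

Conversion of M: M consumed = 0.608 × 560.5 = 340.8 lbmol/h = 2ξ₁ + 1ξ₂.
Selectivity: 2ξ₁ / (1ξ₂) = 2.96 → ξ₁ = 1.48 ξ₂.
Substitute: (2·1.48 + 1) ξ₂ = 340.8 → ξ₂ = 86.06 lbmol/h, ξ₁ = 127.4 lbmol/h.
Outlet amounts (n = n₀ + Σ ν·ξ):
  M: 560.5 − 2(127.4) − 1(86.06) = 219.7
  Q: 0 + 2(127.4) = 254.7
  U: 0 + 1(86.06) = 86.06

255 lbmol/h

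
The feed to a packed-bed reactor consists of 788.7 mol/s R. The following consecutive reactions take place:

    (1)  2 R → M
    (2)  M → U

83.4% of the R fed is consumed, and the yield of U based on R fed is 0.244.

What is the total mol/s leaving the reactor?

Conversion of R: R consumed = 2ξ₁ = 0.834 × 788.7 → ξ₁ = 328.9 mol/s.
Yield of U: 1ξ₂ / 788.7 = 0.244 → ξ₂ = 192.4 mol/s.
Outlet amounts (n = n₀ + Σ ν·ξ):
  R: 788.7 − 2(328.9) = 130.9
  M: 0 + 1(328.9) − 1(192.4) = 136.4
  U: 0 + 1(192.4) = 192.4
Total out = 130.9 + 136.4 + 192.4 = 459.8 mol/s.

460 mol/s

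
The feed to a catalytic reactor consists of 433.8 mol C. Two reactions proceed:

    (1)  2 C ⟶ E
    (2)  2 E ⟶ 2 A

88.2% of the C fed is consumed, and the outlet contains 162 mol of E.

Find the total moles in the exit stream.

242 mol

Conversion of C: C consumed = 2ξ₁ = 0.882 × 433.8 → ξ₁ = 191.3 mol.
E balance: n_E = 0 + 1ξ₁ − 2ξ₂ = 162 → ξ₂ = (1·191.3 − 162)/2 = 14.65 mol.
Outlet amounts (n = n₀ + Σ ν·ξ):
  C: 433.8 − 2(191.3) = 51.19
  E: 0 + 1(191.3) − 2(14.65) = 162
  A: 0 + 2(14.65) = 29.31
Total out = 51.19 + 162 + 29.31 = 242.5 mol.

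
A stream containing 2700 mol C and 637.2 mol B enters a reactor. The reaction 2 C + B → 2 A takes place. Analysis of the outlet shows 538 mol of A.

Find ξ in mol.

ξ = 269 mol

For A: n = n₀ + 2ξ → 538 = 0 + 2ξ, giving ξ = 269 mol.
Outlet amounts (n = n₀ + ν ξ):
  C: 2700 − 2(269) = 2162
  B: 637.2 − 1(269) = 368.2
  A: 0 + 2(269) = 538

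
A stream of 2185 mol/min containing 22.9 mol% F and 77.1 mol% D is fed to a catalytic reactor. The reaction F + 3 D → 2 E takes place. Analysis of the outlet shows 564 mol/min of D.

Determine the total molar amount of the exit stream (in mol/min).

1440 mol/min

For D: n = n₀ − 3ξ → 564 = 1685 − 3ξ, giving ξ = 373.5 mol/min.
Outlet amounts (n = n₀ + ν ξ):
  F: 500.4 − 1(373.5) = 126.8
  D: 1685 − 3(373.5) = 564
  E: 0 + 2(373.5) = 747.1
Total out = 126.8 + 564 + 747.1 = 1438 mol/min.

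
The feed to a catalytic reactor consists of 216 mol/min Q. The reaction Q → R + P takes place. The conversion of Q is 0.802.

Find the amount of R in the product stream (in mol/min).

173 mol/min

Q reacted = 0.802 × 216 = 173.2 mol/min; ν_Q = −1, so ξ = 173.2/1 = 173.2 mol/min.
Outlet amounts (n = n₀ + ν ξ):
  Q: 216 − 1(173.2) = 42.77
  R: 0 + 1(173.2) = 173.2
  P: 0 + 1(173.2) = 173.2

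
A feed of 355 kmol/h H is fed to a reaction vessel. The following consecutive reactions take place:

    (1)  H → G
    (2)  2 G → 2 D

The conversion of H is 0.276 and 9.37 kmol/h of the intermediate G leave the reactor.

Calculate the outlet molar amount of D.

Conversion of H: H consumed = 1ξ₁ = 0.276 × 355 → ξ₁ = 97.98 kmol/h.
G balance: n_G = 0 + 1ξ₁ − 2ξ₂ = 9.37 → ξ₂ = (1·97.98 − 9.37)/2 = 44.3 kmol/h.
Outlet amounts (n = n₀ + Σ ν·ξ):
  H: 355 − 1(97.98) = 257
  G: 0 + 1(97.98) − 2(44.3) = 9.37
  D: 0 + 2(44.3) = 88.61

88.6 kmol/h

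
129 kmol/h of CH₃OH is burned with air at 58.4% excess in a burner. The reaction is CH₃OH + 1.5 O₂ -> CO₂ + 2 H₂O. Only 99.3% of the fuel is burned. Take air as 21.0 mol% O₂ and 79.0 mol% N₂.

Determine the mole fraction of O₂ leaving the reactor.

Stoichiometric O₂ = 1.5 × 129 = 193.5 kmol/h; O₂ fed = 193.5 × 1.584 = 306.5 kmol/h.
N₂ fed = 306.5 × 79/21 = 1153 kmol/h.
Fuel reacted = 0.993 × 129 → ξ = 128.1 kmol/h.
Outlet (n = n₀ + ν ξ):
  CH₃OH: 129 − 1(128.1) = 0.903
  O₂: 306.5 − 1.5(128.1) = 114.4
  N₂: 1153 (inert)
  CO₂: 0 + 1(128.1) = 128.1
  H₂O: 0 + 2(128.1) = 256.2
Total out = 1653 kmol/h; y_O₂ = 114.4 / 1653 = 0.0692.

0.0692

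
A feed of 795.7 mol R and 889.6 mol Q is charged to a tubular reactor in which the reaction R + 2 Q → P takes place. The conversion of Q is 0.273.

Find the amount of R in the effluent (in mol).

Q reacted = 0.273 × 889.6 = 242.9 mol; ν_Q = −2, so ξ = 242.9/2 = 121.4 mol.
Outlet amounts (n = n₀ + ν ξ):
  R: 795.7 − 1(121.4) = 674.3
  Q: 889.6 − 2(121.4) = 646.7
  P: 0 + 1(121.4) = 121.4

674 mol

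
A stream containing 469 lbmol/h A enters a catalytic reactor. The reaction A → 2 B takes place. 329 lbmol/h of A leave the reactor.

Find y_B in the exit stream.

For A: n = n₀ − 1ξ → 329 = 469 − 1ξ, giving ξ = 140 lbmol/h.
Outlet amounts (n = n₀ + ν ξ):
  A: 469 − 1(140) = 329
  B: 0 + 2(140) = 280
Total out = 609 lbmol/h; y_B = 280 / 609 = 0.4598.

0.46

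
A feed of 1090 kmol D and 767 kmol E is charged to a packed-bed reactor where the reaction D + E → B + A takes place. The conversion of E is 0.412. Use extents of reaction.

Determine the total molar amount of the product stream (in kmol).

1860 kmol

E reacted = 0.412 × 767 = 316 kmol; ν_E = −1, so ξ = 316/1 = 316 kmol.
Outlet amounts (n = n₀ + ν ξ):
  D: 1090 − 1(316) = 774
  E: 767 − 1(316) = 451
  B: 0 + 1(316) = 316
  A: 0 + 1(316) = 316
Total out = 774 + 451 + 316 + 316 = 1857 kmol.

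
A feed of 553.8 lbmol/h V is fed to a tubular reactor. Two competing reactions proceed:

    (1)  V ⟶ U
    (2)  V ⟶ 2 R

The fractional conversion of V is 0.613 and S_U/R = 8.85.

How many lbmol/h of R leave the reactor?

Conversion of V: V consumed = 0.613 × 553.8 = 339.5 lbmol/h = 1ξ₁ + 1ξ₂.
Selectivity: 1ξ₁ / (2ξ₂) = 8.85 → ξ₁ = 17.7 ξ₂.
Substitute: (1·17.7 + 1) ξ₂ = 339.5 → ξ₂ = 18.15 lbmol/h, ξ₁ = 321.3 lbmol/h.
Outlet amounts (n = n₀ + Σ ν·ξ):
  V: 553.8 − 1(321.3) − 1(18.15) = 214.3
  U: 0 + 1(321.3) = 321.3
  R: 0 + 2(18.15) = 36.31

36.3 lbmol/h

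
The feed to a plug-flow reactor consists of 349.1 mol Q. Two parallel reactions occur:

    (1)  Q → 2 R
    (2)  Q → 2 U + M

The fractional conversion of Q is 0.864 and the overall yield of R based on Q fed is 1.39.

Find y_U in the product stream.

Yield of R: 2ξ₁ / 349.1 = 1.39 → ξ₁ = 242.6 mol.
Conversion of Q: 1ξ₁ + 1ξ₂ = 0.864 × 349.1 = 301.6 → ξ₂ = 59 mol.
Outlet amounts (n = n₀ + Σ ν·ξ):
  Q: 349.1 − 1(242.6) − 1(59) = 47.48
  R: 0 + 2(242.6) = 485.2
  U: 0 + 2(59) = 118
  M: 0 + 1(59) = 59
Total out = 709.7 mol; y_U = 118 / 709.7 = 0.1663.

0.166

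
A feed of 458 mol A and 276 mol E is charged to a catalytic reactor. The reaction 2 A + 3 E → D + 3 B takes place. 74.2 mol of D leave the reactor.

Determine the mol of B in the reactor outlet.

For D: n = n₀ + 1ξ → 74.2 = 0 + 1ξ, giving ξ = 74.2 mol.
Outlet amounts (n = n₀ + ν ξ):
  A: 458 − 2(74.2) = 309.6
  E: 276 − 3(74.2) = 53.4
  D: 0 + 1(74.2) = 74.2
  B: 0 + 3(74.2) = 222.6

223 mol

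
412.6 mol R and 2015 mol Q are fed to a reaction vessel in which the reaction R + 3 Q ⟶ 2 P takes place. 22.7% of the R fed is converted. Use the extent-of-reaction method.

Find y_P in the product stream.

0.0836

R reacted = 0.227 × 412.6 = 93.66 mol; ν_R = −1, so ξ = 93.66/1 = 93.66 mol.
Outlet amounts (n = n₀ + ν ξ):
  R: 412.6 − 1(93.66) = 318.9
  Q: 2015 − 3(93.66) = 1734
  P: 0 + 2(93.66) = 187.3
Total out = 2240 mol; y_P = 187.3 / 2240 = 0.08361.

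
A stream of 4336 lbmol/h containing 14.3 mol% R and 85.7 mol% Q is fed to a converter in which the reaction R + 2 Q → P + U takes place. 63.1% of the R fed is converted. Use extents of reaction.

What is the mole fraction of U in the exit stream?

R reacted = 0.631 × 620 = 391.3 lbmol/h; ν_R = −1, so ξ = 391.3/1 = 391.3 lbmol/h.
Outlet amounts (n = n₀ + ν ξ):
  R: 620 − 1(391.3) = 228.8
  Q: 3716 − 2(391.3) = 2933
  P: 0 + 1(391.3) = 391.3
  U: 0 + 1(391.3) = 391.3
Total out = 3945 lbmol/h; y_U = 391.3 / 3945 = 0.09918.

0.0992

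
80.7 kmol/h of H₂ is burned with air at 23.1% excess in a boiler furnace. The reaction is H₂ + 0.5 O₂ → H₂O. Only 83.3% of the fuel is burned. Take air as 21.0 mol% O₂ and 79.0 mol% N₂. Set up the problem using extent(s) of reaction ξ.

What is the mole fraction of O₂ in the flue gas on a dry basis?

0.0742

Stoichiometric O₂ = 0.5 × 80.7 = 40.35 kmol/h; O₂ fed = 40.35 × 1.231 = 49.67 kmol/h.
N₂ fed = 49.67 × 79/21 = 186.9 kmol/h.
Fuel reacted = 0.833 × 80.7 → ξ = 67.22 kmol/h.
Outlet (n = n₀ + ν ξ):
  H₂: 80.7 − 1(67.22) = 13.48
  O₂: 49.67 − 0.5(67.22) = 16.06
  N₂: 186.9 (inert)
  H₂O: 0 + 1(67.22) = 67.22
Dry total = 216.4 kmol/h; y_O₂ (dry) = 16.06 / 216.4 = 0.07421.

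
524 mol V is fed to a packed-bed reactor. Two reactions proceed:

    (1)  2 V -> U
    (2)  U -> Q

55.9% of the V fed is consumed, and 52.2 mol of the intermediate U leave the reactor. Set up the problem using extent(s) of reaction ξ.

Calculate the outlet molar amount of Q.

94.3 mol

Conversion of V: V consumed = 2ξ₁ = 0.559 × 524 → ξ₁ = 146.5 mol.
U balance: n_U = 0 + 1ξ₁ − 1ξ₂ = 52.2 → ξ₂ = (1·146.5 − 52.2)/1 = 94.26 mol.
Outlet amounts (n = n₀ + Σ ν·ξ):
  V: 524 − 2(146.5) = 231.1
  U: 0 + 1(146.5) − 1(94.26) = 52.2
  Q: 0 + 1(94.26) = 94.26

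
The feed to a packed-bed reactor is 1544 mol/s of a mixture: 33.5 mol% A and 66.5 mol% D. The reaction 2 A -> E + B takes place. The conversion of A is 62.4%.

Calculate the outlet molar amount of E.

A reacted = 0.624 × 517.2 = 322.8 mol/s; ν_A = −2, so ξ = 322.8/2 = 161.4 mol/s.
Outlet amounts (n = n₀ + ν ξ):
  A: 517.2 − 2(161.4) = 194.5
  E: 0 + 1(161.4) = 161.4
  B: 0 + 1(161.4) = 161.4
  D: 1027 (inert)

161 mol/s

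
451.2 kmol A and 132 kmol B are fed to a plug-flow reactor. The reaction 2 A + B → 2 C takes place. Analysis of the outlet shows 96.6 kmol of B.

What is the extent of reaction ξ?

ξ = 35.4 kmol

For B: n = n₀ − 1ξ → 96.6 = 132 − 1ξ, giving ξ = 35.4 kmol.
Outlet amounts (n = n₀ + ν ξ):
  A: 451.2 − 2(35.4) = 380.4
  B: 132 − 1(35.4) = 96.6
  C: 0 + 2(35.4) = 70.8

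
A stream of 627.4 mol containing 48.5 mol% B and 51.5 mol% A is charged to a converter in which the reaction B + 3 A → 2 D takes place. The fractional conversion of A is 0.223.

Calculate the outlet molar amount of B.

280 mol

A reacted = 0.223 × 323.1 = 72.05 mol; ν_A = −3, so ξ = 72.05/3 = 24.02 mol.
Outlet amounts (n = n₀ + ν ξ):
  B: 304.3 − 1(24.02) = 280.3
  A: 323.1 − 3(24.02) = 251.1
  D: 0 + 2(24.02) = 48.04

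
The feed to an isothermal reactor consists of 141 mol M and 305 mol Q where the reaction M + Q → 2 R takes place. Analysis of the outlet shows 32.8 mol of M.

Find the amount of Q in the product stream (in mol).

For M: n = n₀ − 1ξ → 32.8 = 141 − 1ξ, giving ξ = 108.2 mol.
Outlet amounts (n = n₀ + ν ξ):
  M: 141 − 1(108.2) = 32.8
  Q: 305 − 1(108.2) = 196.8
  R: 0 + 2(108.2) = 216.4

197 mol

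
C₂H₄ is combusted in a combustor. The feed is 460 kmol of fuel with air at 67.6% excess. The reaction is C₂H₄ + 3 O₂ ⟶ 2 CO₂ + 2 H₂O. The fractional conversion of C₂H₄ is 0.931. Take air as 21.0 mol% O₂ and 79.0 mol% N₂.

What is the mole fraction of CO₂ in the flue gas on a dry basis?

Stoichiometric O₂ = 3 × 460 = 1380 kmol; O₂ fed = 1380 × 1.676 = 2313 kmol.
N₂ fed = 2313 × 79/21 = 8701 kmol.
Fuel reacted = 0.931 × 460 → ξ = 428.3 kmol.
Outlet (n = n₀ + ν ξ):
  C₂H₄: 460 − 1(428.3) = 31.74
  O₂: 2313 − 3(428.3) = 1028
  N₂: 8701 (inert)
  CO₂: 0 + 2(428.3) = 856.5
  H₂O: 0 + 2(428.3) = 856.5
Dry total = 10620 kmol; y_CO₂ (dry) = 856.5 / 10620 = 0.08067.

0.0807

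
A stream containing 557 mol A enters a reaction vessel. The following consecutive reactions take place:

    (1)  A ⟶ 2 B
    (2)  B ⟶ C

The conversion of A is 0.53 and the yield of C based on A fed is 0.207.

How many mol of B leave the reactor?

475 mol

Conversion of A: A consumed = 1ξ₁ = 0.53 × 557 → ξ₁ = 295.2 mol.
Yield of C: 1ξ₂ / 557 = 0.207 → ξ₂ = 115.3 mol.
Outlet amounts (n = n₀ + Σ ν·ξ):
  A: 557 − 1(295.2) = 261.8
  B: 0 + 2(295.2) − 1(115.3) = 475.1
  C: 0 + 1(115.3) = 115.3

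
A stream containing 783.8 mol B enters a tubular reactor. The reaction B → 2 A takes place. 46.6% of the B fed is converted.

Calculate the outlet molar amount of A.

B reacted = 0.466 × 783.8 = 365.3 mol; ν_B = −1, so ξ = 365.3/1 = 365.3 mol.
Outlet amounts (n = n₀ + ν ξ):
  B: 783.8 − 1(365.3) = 418.5
  A: 0 + 2(365.3) = 730.5

731 mol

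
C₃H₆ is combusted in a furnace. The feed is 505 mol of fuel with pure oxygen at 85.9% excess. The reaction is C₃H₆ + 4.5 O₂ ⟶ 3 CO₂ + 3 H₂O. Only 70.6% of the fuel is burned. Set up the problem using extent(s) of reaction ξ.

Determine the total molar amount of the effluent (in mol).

4910 mol

Stoichiometric O₂ = 4.5 × 505 = 2272 mol; O₂ fed = 2272 × 1.859 = 4225 mol.
Fuel reacted = 0.706 × 505 → ξ = 356.5 mol.
Outlet (n = n₀ + ν ξ):
  C₃H₆: 505 − 1(356.5) = 148.5
  O₂: 4225 − 4.5(356.5) = 2620
  CO₂: 0 + 3(356.5) = 1070
  H₂O: 0 + 3(356.5) = 1070
Total out = 148.5 + 2620 + 1070 + 1070 = 4908 mol.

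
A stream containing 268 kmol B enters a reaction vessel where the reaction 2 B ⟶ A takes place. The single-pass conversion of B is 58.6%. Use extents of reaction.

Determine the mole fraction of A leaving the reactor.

0.414

B reacted = 0.586 × 268 = 157 kmol; ν_B = −2, so ξ = 157/2 = 78.52 kmol.
Outlet amounts (n = n₀ + ν ξ):
  B: 268 − 2(78.52) = 111
  A: 0 + 1(78.52) = 78.52
Total out = 189.5 kmol; y_A = 78.52 / 189.5 = 0.4144.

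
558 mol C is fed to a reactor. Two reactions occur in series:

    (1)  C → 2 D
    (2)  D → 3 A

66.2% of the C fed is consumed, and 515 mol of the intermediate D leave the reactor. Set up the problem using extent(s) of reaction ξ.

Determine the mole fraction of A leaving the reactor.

Conversion of C: C consumed = 1ξ₁ = 0.662 × 558 → ξ₁ = 369.4 mol.
D balance: n_D = 0 + 2ξ₁ − 1ξ₂ = 515 → ξ₂ = (2·369.4 − 515)/1 = 223.8 mol.
Outlet amounts (n = n₀ + Σ ν·ξ):
  C: 558 − 1(369.4) = 188.6
  D: 0 + 2(369.4) − 1(223.8) = 515
  A: 0 + 3(223.8) = 671.4
Total out = 1375 mol; y_A = 671.4 / 1375 = 0.4883.

0.488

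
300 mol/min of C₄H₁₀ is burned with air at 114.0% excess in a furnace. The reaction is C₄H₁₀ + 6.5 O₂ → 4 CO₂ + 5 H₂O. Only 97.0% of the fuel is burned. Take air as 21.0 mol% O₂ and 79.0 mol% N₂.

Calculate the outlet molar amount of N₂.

15700 mol/min

Stoichiometric O₂ = 6.5 × 300 = 1950 mol/min; O₂ fed = 1950 × 2.140 = 4173 mol/min.
N₂ fed = 4173 × 79/21 = 15700 mol/min.
Fuel reacted = 0.97 × 300 → ξ = 291 mol/min.
Outlet (n = n₀ + ν ξ):
  C₄H₁₀: 300 − 1(291) = 9
  O₂: 4173 − 6.5(291) = 2281
  N₂: 15700 (inert)
  CO₂: 0 + 4(291) = 1164
  H₂O: 0 + 5(291) = 1455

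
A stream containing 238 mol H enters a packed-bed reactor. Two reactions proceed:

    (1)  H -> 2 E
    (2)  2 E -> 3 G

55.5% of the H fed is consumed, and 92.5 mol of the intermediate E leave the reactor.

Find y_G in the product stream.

Conversion of H: H consumed = 1ξ₁ = 0.555 × 238 → ξ₁ = 132.1 mol.
E balance: n_E = 0 + 2ξ₁ − 2ξ₂ = 92.5 → ξ₂ = (2·132.1 − 92.5)/2 = 85.84 mol.
Outlet amounts (n = n₀ + Σ ν·ξ):
  H: 238 − 1(132.1) = 105.9
  E: 0 + 2(132.1) − 2(85.84) = 92.5
  G: 0 + 3(85.84) = 257.5
Total out = 455.9 mol; y_G = 257.5 / 455.9 = 0.5648.

0.565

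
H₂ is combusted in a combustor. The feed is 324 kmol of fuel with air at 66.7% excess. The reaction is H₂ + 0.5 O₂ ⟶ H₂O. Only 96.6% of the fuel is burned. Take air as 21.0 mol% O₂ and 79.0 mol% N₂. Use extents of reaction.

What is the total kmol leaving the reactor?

1450 kmol

Stoichiometric O₂ = 0.5 × 324 = 162 kmol; O₂ fed = 162 × 1.667 = 270.1 kmol.
N₂ fed = 270.1 × 79/21 = 1016 kmol.
Fuel reacted = 0.966 × 324 → ξ = 313 kmol.
Outlet (n = n₀ + ν ξ):
  H₂: 324 − 1(313) = 11.02
  O₂: 270.1 − 0.5(313) = 113.6
  N₂: 1016 (inert)
  H₂O: 0 + 1(313) = 313
Total out = 11.02 + 113.6 + 1016 + 313 = 1453 kmol.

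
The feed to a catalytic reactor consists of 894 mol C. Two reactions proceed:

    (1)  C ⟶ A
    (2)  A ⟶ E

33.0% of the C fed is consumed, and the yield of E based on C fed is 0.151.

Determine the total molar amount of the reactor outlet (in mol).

Conversion of C: C consumed = 1ξ₁ = 0.33 × 894 → ξ₁ = 295 mol.
Yield of E: 1ξ₂ / 894 = 0.151 → ξ₂ = 135 mol.
Outlet amounts (n = n₀ + Σ ν·ξ):
  C: 894 − 1(295) = 599
  A: 0 + 1(295) − 1(135) = 160
  E: 0 + 1(135) = 135
Total out = 599 + 160 + 135 = 894 mol.

894 mol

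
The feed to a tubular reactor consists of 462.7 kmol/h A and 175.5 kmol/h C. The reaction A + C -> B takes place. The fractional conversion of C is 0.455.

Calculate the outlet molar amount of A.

383 kmol/h

C reacted = 0.455 × 175.5 = 79.85 kmol/h; ν_C = −1, so ξ = 79.85/1 = 79.85 kmol/h.
Outlet amounts (n = n₀ + ν ξ):
  A: 462.7 − 1(79.85) = 382.8
  C: 175.5 − 1(79.85) = 95.65
  B: 0 + 1(79.85) = 79.85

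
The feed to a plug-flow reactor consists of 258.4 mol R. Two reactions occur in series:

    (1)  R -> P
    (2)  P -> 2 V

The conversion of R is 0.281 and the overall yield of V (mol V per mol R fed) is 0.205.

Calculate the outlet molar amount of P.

46.1 mol

Conversion of R: R consumed = 1ξ₁ = 0.281 × 258.4 → ξ₁ = 72.61 mol.
Yield of V: 2ξ₂ / 258.4 = 0.205 → ξ₂ = 26.49 mol.
Outlet amounts (n = n₀ + Σ ν·ξ):
  R: 258.4 − 1(72.61) = 185.8
  P: 0 + 1(72.61) − 1(26.49) = 46.12
  V: 0 + 2(26.49) = 52.97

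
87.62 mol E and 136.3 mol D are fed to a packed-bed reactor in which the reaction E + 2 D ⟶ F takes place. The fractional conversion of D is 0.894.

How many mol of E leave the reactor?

26.7 mol

D reacted = 0.894 × 136.3 = 121.9 mol; ν_D = −2, so ξ = 121.9/2 = 60.93 mol.
Outlet amounts (n = n₀ + ν ξ):
  E: 87.62 − 1(60.93) = 26.69
  D: 136.3 − 2(60.93) = 14.45
  F: 0 + 1(60.93) = 60.93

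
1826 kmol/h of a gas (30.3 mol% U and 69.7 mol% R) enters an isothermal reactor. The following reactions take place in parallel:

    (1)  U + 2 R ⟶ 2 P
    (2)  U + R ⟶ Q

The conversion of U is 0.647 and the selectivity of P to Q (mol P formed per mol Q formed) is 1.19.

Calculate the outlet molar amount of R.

781 kmol/h

Conversion of U: U consumed = 0.647 × 553.3 = 358 kmol/h = 1ξ₁ + 1ξ₂.
Selectivity: 2ξ₁ / (1ξ₂) = 1.19 → ξ₁ = 0.595 ξ₂.
Substitute: (1·0.595 + 1) ξ₂ = 358 → ξ₂ = 224.4 kmol/h, ξ₁ = 133.5 kmol/h.
Outlet amounts (n = n₀ + Σ ν·ξ):
  U: 553.3 − 1(133.5) − 1(224.4) = 195.3
  R: 1273 − 2(133.5) − 1(224.4) = 781.2
  P: 0 + 2(133.5) = 267.1
  Q: 0 + 1(224.4) = 224.4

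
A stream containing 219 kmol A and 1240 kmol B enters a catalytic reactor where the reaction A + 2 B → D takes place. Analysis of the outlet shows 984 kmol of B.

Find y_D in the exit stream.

For B: n = n₀ − 2ξ → 984 = 1240 − 2ξ, giving ξ = 128 kmol.
Outlet amounts (n = n₀ + ν ξ):
  A: 219 − 1(128) = 91
  B: 1240 − 2(128) = 984
  D: 0 + 1(128) = 128
Total out = 1203 kmol; y_D = 128 / 1203 = 0.1064.

0.106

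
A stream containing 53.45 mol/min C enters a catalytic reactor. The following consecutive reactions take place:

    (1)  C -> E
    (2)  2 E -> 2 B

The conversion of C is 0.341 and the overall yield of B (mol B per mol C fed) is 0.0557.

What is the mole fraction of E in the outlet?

0.285

Conversion of C: C consumed = 1ξ₁ = 0.341 × 53.45 → ξ₁ = 18.23 mol/min.
Yield of B: 2ξ₂ / 53.45 = 0.0557 → ξ₂ = 1.489 mol/min.
Outlet amounts (n = n₀ + Σ ν·ξ):
  C: 53.45 − 1(18.23) = 35.22
  E: 0 + 1(18.23) − 2(1.489) = 15.25
  B: 0 + 2(1.489) = 2.977
Total out = 53.45 mol/min; y_E = 15.25 / 53.45 = 0.2853.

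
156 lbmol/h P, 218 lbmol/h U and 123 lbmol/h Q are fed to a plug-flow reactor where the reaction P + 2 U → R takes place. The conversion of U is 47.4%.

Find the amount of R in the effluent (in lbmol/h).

51.7 lbmol/h

U reacted = 0.474 × 218 = 103.3 lbmol/h; ν_U = −2, so ξ = 103.3/2 = 51.67 lbmol/h.
Outlet amounts (n = n₀ + ν ξ):
  P: 156 − 1(51.67) = 104.3
  U: 218 − 2(51.67) = 114.7
  R: 0 + 1(51.67) = 51.67
  Q: 123 (inert)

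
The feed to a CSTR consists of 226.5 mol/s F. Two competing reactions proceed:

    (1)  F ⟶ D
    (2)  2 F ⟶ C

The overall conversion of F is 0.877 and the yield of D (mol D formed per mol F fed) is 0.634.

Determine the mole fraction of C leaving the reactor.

Yield of D: 1ξ₁ / 226.5 = 0.634 → ξ₁ = 143.6 mol/s.
Conversion of F: 1ξ₁ + 2ξ₂ = 0.877 × 226.5 = 198.6 → ξ₂ = 27.52 mol/s.
Outlet amounts (n = n₀ + Σ ν·ξ):
  F: 226.5 − 1(143.6) − 2(27.52) = 27.86
  D: 0 + 1(143.6) = 143.6
  C: 0 + 1(27.52) = 27.52
Total out = 199 mol/s; y_C = 27.52 / 199 = 0.1383.

0.138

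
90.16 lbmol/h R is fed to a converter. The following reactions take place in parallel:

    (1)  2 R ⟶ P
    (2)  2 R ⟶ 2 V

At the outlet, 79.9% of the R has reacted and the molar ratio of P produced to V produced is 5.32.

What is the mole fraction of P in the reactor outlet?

0.575

Conversion of R: R consumed = 0.799 × 90.16 = 72.04 lbmol/h = 2ξ₁ + 2ξ₂.
Selectivity: 1ξ₁ / (2ξ₂) = 5.32 → ξ₁ = 10.64 ξ₂.
Substitute: (2·10.64 + 2) ξ₂ = 72.04 → ξ₂ = 3.094 lbmol/h, ξ₁ = 32.92 lbmol/h.
Outlet amounts (n = n₀ + Σ ν·ξ):
  R: 90.16 − 2(32.92) − 2(3.094) = 18.12
  P: 0 + 1(32.92) = 32.92
  V: 0 + 2(3.094) = 6.189
Total out = 57.24 lbmol/h; y_P = 32.92 / 57.24 = 0.5752.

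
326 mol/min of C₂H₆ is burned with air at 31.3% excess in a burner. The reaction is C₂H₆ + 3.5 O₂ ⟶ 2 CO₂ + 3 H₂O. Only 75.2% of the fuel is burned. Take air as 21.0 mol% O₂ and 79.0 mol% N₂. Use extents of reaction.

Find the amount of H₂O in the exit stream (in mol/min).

735 mol/min

Stoichiometric O₂ = 3.5 × 326 = 1141 mol/min; O₂ fed = 1141 × 1.313 = 1498 mol/min.
N₂ fed = 1498 × 79/21 = 5636 mol/min.
Fuel reacted = 0.752 × 326 → ξ = 245.2 mol/min.
Outlet (n = n₀ + ν ξ):
  C₂H₆: 326 − 1(245.2) = 80.85
  O₂: 1498 − 3.5(245.2) = 640.1
  N₂: 5636 (inert)
  CO₂: 0 + 2(245.2) = 490.3
  H₂O: 0 + 3(245.2) = 735.5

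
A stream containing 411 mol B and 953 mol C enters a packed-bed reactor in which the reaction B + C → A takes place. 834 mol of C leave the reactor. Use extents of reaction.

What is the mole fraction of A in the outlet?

0.0956

For C: n = n₀ − 1ξ → 834 = 953 − 1ξ, giving ξ = 119 mol.
Outlet amounts (n = n₀ + ν ξ):
  B: 411 − 1(119) = 292
  C: 953 − 1(119) = 834
  A: 0 + 1(119) = 119
Total out = 1245 mol; y_A = 119 / 1245 = 0.09558.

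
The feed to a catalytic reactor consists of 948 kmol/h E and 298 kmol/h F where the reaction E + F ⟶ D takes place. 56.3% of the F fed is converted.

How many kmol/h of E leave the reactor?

F reacted = 0.563 × 298 = 167.8 kmol/h; ν_F = −1, so ξ = 167.8/1 = 167.8 kmol/h.
Outlet amounts (n = n₀ + ν ξ):
  E: 948 − 1(167.8) = 780.2
  F: 298 − 1(167.8) = 130.2
  D: 0 + 1(167.8) = 167.8

780 kmol/h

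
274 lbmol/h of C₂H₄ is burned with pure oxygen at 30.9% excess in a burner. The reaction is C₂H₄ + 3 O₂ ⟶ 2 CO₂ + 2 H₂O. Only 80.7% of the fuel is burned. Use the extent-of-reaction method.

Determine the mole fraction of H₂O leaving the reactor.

0.328

Stoichiometric O₂ = 3 × 274 = 822 lbmol/h; O₂ fed = 822 × 1.309 = 1076 lbmol/h.
Fuel reacted = 0.807 × 274 → ξ = 221.1 lbmol/h.
Outlet (n = n₀ + ν ξ):
  C₂H₄: 274 − 1(221.1) = 52.88
  O₂: 1076 − 3(221.1) = 412.6
  CO₂: 0 + 2(221.1) = 442.2
  H₂O: 0 + 2(221.1) = 442.2
Total out = 1350 lbmol/h; y_H₂O = 442.2 / 1350 = 0.3276.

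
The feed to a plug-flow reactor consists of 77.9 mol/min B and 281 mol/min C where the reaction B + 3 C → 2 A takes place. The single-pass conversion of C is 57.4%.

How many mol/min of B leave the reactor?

C reacted = 0.574 × 281 = 161.3 mol/min; ν_C = −3, so ξ = 161.3/3 = 53.76 mol/min.
Outlet amounts (n = n₀ + ν ξ):
  B: 77.9 − 1(53.76) = 24.14
  C: 281 − 3(53.76) = 119.7
  A: 0 + 2(53.76) = 107.5

24.1 mol/min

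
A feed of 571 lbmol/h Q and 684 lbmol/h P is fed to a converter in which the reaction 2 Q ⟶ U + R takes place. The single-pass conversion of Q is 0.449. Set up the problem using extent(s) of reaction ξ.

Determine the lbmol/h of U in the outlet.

128 lbmol/h

Q reacted = 0.449 × 571 = 256.4 lbmol/h; ν_Q = −2, so ξ = 256.4/2 = 128.2 lbmol/h.
Outlet amounts (n = n₀ + ν ξ):
  Q: 571 − 2(128.2) = 314.6
  U: 0 + 1(128.2) = 128.2
  R: 0 + 1(128.2) = 128.2
  P: 684 (inert)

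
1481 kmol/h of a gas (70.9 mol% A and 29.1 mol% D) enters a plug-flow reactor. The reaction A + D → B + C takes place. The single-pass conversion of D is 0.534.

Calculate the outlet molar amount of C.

230 kmol/h

D reacted = 0.534 × 431 = 230.1 kmol/h; ν_D = −1, so ξ = 230.1/1 = 230.1 kmol/h.
Outlet amounts (n = n₀ + ν ξ):
  A: 1050 − 1(230.1) = 819.9
  D: 431 − 1(230.1) = 200.8
  B: 0 + 1(230.1) = 230.1
  C: 0 + 1(230.1) = 230.1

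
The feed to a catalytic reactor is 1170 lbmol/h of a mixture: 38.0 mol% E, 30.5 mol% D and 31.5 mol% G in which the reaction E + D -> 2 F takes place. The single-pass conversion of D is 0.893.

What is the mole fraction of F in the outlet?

D reacted = 0.893 × 356.9 = 318.7 lbmol/h; ν_D = −1, so ξ = 318.7/1 = 318.7 lbmol/h.
Outlet amounts (n = n₀ + ν ξ):
  E: 444.6 − 1(318.7) = 125.9
  D: 356.9 − 1(318.7) = 38.18
  F: 0 + 2(318.7) = 637.3
  G: 368.6 (inert)
Total out = 1170 lbmol/h; y_F = 637.3 / 1170 = 0.5447.

0.545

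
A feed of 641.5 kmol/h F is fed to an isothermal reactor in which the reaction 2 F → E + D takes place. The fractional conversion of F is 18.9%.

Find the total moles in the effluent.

642 kmol/h

F reacted = 0.189 × 641.5 = 121.2 kmol/h; ν_F = −2, so ξ = 121.2/2 = 60.62 kmol/h.
Outlet amounts (n = n₀ + ν ξ):
  F: 641.5 − 2(60.62) = 520.3
  E: 0 + 1(60.62) = 60.62
  D: 0 + 1(60.62) = 60.62
Total out = 520.3 + 60.62 + 60.62 = 641.5 kmol/h.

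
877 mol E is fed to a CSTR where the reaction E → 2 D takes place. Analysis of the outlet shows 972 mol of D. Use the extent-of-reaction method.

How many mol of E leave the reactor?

391 mol

For D: n = n₀ + 2ξ → 972 = 0 + 2ξ, giving ξ = 486 mol.
Outlet amounts (n = n₀ + ν ξ):
  E: 877 − 1(486) = 391
  D: 0 + 2(486) = 972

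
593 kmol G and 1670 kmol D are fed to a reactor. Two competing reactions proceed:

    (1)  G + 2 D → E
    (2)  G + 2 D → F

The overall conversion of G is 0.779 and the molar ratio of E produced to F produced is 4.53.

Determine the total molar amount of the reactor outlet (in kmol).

1340 kmol

Conversion of G: G consumed = 0.779 × 593 = 461.9 kmol = 1ξ₁ + 1ξ₂.
Selectivity: 1ξ₁ / (1ξ₂) = 4.53 → ξ₁ = 4.53 ξ₂.
Substitute: (1·4.53 + 1) ξ₂ = 461.9 → ξ₂ = 83.53 kmol, ξ₁ = 378.4 kmol.
Outlet amounts (n = n₀ + Σ ν·ξ):
  G: 593 − 1(378.4) − 1(83.53) = 131.1
  D: 1670 − 2(378.4) − 2(83.53) = 746.1
  E: 0 + 1(378.4) = 378.4
  F: 0 + 1(83.53) = 83.53
Total out = 131.1 + 746.1 + 378.4 + 83.53 = 1339 kmol.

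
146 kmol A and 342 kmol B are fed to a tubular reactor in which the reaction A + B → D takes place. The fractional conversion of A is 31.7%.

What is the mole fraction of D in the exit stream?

0.105

A reacted = 0.317 × 146 = 46.28 kmol; ν_A = −1, so ξ = 46.28/1 = 46.28 kmol.
Outlet amounts (n = n₀ + ν ξ):
  A: 146 − 1(46.28) = 99.72
  B: 342 − 1(46.28) = 295.7
  D: 0 + 1(46.28) = 46.28
Total out = 441.7 kmol; y_D = 46.28 / 441.7 = 0.1048.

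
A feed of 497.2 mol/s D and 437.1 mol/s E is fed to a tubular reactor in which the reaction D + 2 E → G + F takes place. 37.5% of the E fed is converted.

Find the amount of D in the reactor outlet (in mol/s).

415 mol/s

E reacted = 0.375 × 437.1 = 163.9 mol/s; ν_E = −2, so ξ = 163.9/2 = 81.96 mol/s.
Outlet amounts (n = n₀ + ν ξ):
  D: 497.2 − 1(81.96) = 415.2
  E: 437.1 − 2(81.96) = 273.2
  G: 0 + 1(81.96) = 81.96
  F: 0 + 1(81.96) = 81.96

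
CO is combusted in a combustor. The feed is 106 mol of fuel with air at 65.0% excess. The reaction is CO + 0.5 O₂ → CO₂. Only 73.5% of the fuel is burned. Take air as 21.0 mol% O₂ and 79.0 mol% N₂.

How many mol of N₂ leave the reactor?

329 mol

Stoichiometric O₂ = 0.5 × 106 = 53 mol; O₂ fed = 53 × 1.650 = 87.45 mol.
N₂ fed = 87.45 × 79/21 = 329 mol.
Fuel reacted = 0.735 × 106 → ξ = 77.91 mol.
Outlet (n = n₀ + ν ξ):
  CO: 106 − 1(77.91) = 28.09
  O₂: 87.45 − 0.5(77.91) = 48.49
  N₂: 329 (inert)
  CO₂: 0 + 1(77.91) = 77.91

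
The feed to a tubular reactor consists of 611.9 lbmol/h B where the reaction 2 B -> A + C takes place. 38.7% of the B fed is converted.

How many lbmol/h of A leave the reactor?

118 lbmol/h

B reacted = 0.387 × 611.9 = 236.8 lbmol/h; ν_B = −2, so ξ = 236.8/2 = 118.4 lbmol/h.
Outlet amounts (n = n₀ + ν ξ):
  B: 611.9 − 2(118.4) = 375.1
  A: 0 + 1(118.4) = 118.4
  C: 0 + 1(118.4) = 118.4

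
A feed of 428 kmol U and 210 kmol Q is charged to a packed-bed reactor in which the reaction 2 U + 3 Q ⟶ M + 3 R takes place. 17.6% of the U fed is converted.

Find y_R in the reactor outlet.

0.188

U reacted = 0.176 × 428 = 75.33 kmol; ν_U = −2, so ξ = 75.33/2 = 37.66 kmol.
Outlet amounts (n = n₀ + ν ξ):
  U: 428 − 2(37.66) = 352.7
  Q: 210 − 3(37.66) = 97.01
  M: 0 + 1(37.66) = 37.66
  R: 0 + 3(37.66) = 113
Total out = 600.3 kmol; y_R = 113 / 600.3 = 0.1882.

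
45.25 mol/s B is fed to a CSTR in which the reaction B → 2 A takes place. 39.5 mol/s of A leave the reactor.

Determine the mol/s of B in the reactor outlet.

For A: n = n₀ + 2ξ → 39.5 = 0 + 2ξ, giving ξ = 19.75 mol/s.
Outlet amounts (n = n₀ + ν ξ):
  B: 45.25 − 1(19.75) = 25.5
  A: 0 + 2(19.75) = 39.5

25.5 mol/s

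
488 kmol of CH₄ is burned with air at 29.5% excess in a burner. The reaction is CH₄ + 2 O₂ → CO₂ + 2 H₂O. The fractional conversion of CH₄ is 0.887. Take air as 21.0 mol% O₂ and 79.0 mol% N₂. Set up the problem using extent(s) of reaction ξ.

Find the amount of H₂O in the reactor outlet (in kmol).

866 kmol

Stoichiometric O₂ = 2 × 488 = 976 kmol; O₂ fed = 976 × 1.295 = 1264 kmol.
N₂ fed = 1264 × 79/21 = 4755 kmol.
Fuel reacted = 0.887 × 488 → ξ = 432.9 kmol.
Outlet (n = n₀ + ν ξ):
  CH₄: 488 − 1(432.9) = 55.14
  O₂: 1264 − 2(432.9) = 398.2
  N₂: 4755 (inert)
  CO₂: 0 + 1(432.9) = 432.9
  H₂O: 0 + 2(432.9) = 865.7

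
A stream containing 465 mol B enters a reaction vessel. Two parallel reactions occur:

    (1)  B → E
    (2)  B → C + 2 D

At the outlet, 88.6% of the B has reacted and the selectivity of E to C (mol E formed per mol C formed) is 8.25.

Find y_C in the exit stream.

0.0804

Conversion of B: B consumed = 0.886 × 465 = 412 mol = 1ξ₁ + 1ξ₂.
Selectivity: 1ξ₁ / (1ξ₂) = 8.25 → ξ₁ = 8.25 ξ₂.
Substitute: (1·8.25 + 1) ξ₂ = 412 → ξ₂ = 44.54 mol, ξ₁ = 367.5 mol.
Outlet amounts (n = n₀ + Σ ν·ξ):
  B: 465 − 1(367.5) − 1(44.54) = 53.01
  E: 0 + 1(367.5) = 367.5
  C: 0 + 1(44.54) = 44.54
  D: 0 + 2(44.54) = 89.08
Total out = 554.1 mol; y_C = 44.54 / 554.1 = 0.08038.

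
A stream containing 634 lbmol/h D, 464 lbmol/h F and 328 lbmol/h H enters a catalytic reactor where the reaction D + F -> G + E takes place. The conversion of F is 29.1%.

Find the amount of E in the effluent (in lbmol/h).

F reacted = 0.291 × 464 = 135 lbmol/h; ν_F = −1, so ξ = 135/1 = 135 lbmol/h.
Outlet amounts (n = n₀ + ν ξ):
  D: 634 − 1(135) = 499
  F: 464 − 1(135) = 329
  G: 0 + 1(135) = 135
  E: 0 + 1(135) = 135
  H: 328 (inert)

135 lbmol/h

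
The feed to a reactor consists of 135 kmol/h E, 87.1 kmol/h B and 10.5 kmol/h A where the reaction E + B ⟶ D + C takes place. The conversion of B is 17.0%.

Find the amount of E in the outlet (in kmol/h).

120 kmol/h

B reacted = 0.17 × 87.1 = 14.81 kmol/h; ν_B = −1, so ξ = 14.81/1 = 14.81 kmol/h.
Outlet amounts (n = n₀ + ν ξ):
  E: 135 − 1(14.81) = 120.2
  B: 87.1 − 1(14.81) = 72.29
  D: 0 + 1(14.81) = 14.81
  C: 0 + 1(14.81) = 14.81
  A: 10.5 (inert)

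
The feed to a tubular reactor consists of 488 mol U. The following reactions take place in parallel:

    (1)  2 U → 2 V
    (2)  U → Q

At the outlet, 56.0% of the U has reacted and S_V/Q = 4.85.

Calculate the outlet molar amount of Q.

Conversion of U: U consumed = 0.56 × 488 = 273.3 mol = 2ξ₁ + 1ξ₂.
Selectivity: 2ξ₁ / (1ξ₂) = 4.85 → ξ₁ = 2.425 ξ₂.
Substitute: (2·2.425 + 1) ξ₂ = 273.3 → ξ₂ = 46.71 mol, ξ₁ = 113.3 mol.
Outlet amounts (n = n₀ + Σ ν·ξ):
  U: 488 − 2(113.3) − 1(46.71) = 214.7
  V: 0 + 2(113.3) = 226.6
  Q: 0 + 1(46.71) = 46.71

46.7 mol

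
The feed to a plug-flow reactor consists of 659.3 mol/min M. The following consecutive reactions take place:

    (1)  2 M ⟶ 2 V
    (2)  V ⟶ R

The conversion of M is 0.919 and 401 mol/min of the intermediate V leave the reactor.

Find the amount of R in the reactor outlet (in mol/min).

205 mol/min

Conversion of M: M consumed = 2ξ₁ = 0.919 × 659.3 → ξ₁ = 302.9 mol/min.
V balance: n_V = 0 + 2ξ₁ − 1ξ₂ = 401 → ξ₂ = (2·302.9 − 401)/1 = 204.9 mol/min.
Outlet amounts (n = n₀ + Σ ν·ξ):
  M: 659.3 − 2(302.9) = 53.4
  V: 0 + 2(302.9) − 1(204.9) = 401
  R: 0 + 1(204.9) = 204.9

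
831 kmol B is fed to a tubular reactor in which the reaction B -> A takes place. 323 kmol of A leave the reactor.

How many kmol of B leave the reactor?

For A: n = n₀ + 1ξ → 323 = 0 + 1ξ, giving ξ = 323 kmol.
Outlet amounts (n = n₀ + ν ξ):
  B: 831 − 1(323) = 508
  A: 0 + 1(323) = 323

508 kmol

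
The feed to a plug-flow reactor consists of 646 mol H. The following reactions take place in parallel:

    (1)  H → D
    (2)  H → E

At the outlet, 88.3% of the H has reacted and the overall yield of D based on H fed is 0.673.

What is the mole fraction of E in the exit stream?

0.21

Yield of D: 1ξ₁ / 646 = 0.673 → ξ₁ = 434.8 mol.
Conversion of H: 1ξ₁ + 1ξ₂ = 0.883 × 646 = 570.4 → ξ₂ = 135.7 mol.
Outlet amounts (n = n₀ + Σ ν·ξ):
  H: 646 − 1(434.8) − 1(135.7) = 75.58
  D: 0 + 1(434.8) = 434.8
  E: 0 + 1(135.7) = 135.7
Total out = 646 mol; y_E = 135.7 / 646 = 0.21.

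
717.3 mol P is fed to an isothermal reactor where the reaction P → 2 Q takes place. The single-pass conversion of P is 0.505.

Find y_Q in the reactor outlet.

0.671

P reacted = 0.505 × 717.3 = 362.2 mol; ν_P = −1, so ξ = 362.2/1 = 362.2 mol.
Outlet amounts (n = n₀ + ν ξ):
  P: 717.3 − 1(362.2) = 355.1
  Q: 0 + 2(362.2) = 724.5
Total out = 1080 mol; y_Q = 724.5 / 1080 = 0.6711.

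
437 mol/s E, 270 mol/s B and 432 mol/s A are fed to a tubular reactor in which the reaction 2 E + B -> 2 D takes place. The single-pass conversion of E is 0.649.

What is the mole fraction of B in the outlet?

0.129

E reacted = 0.649 × 437 = 283.6 mol/s; ν_E = −2, so ξ = 283.6/2 = 141.8 mol/s.
Outlet amounts (n = n₀ + ν ξ):
  E: 437 − 2(141.8) = 153.4
  B: 270 − 1(141.8) = 128.2
  D: 0 + 2(141.8) = 283.6
  A: 432 (inert)
Total out = 997.2 mol/s; y_B = 128.2 / 997.2 = 0.1286.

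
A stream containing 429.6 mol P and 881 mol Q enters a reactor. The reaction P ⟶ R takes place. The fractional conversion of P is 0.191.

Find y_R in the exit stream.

P reacted = 0.191 × 429.6 = 82.05 mol; ν_P = −1, so ξ = 82.05/1 = 82.05 mol.
Outlet amounts (n = n₀ + ν ξ):
  P: 429.6 − 1(82.05) = 347.5
  R: 0 + 1(82.05) = 82.05
  Q: 881 (inert)
Total out = 1311 mol; y_R = 82.05 / 1311 = 0.06261.

0.0626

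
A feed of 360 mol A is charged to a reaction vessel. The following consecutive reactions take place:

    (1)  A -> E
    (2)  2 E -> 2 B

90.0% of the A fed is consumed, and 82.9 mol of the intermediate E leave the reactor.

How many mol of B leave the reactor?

Conversion of A: A consumed = 1ξ₁ = 0.9 × 360 → ξ₁ = 324 mol.
E balance: n_E = 0 + 1ξ₁ − 2ξ₂ = 82.9 → ξ₂ = (1·324 − 82.9)/2 = 120.5 mol.
Outlet amounts (n = n₀ + Σ ν·ξ):
  A: 360 − 1(324) = 36
  E: 0 + 1(324) − 2(120.5) = 82.9
  B: 0 + 2(120.5) = 241.1

241 mol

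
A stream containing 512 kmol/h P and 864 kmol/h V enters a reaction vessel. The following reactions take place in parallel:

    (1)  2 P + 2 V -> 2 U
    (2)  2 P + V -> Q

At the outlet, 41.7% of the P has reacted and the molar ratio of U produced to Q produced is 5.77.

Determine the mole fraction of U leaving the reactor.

0.136

Conversion of P: P consumed = 0.417 × 512 = 213.5 kmol/h = 2ξ₁ + 2ξ₂.
Selectivity: 2ξ₁ / (1ξ₂) = 5.77 → ξ₁ = 2.885 ξ₂.
Substitute: (2·2.885 + 2) ξ₂ = 213.5 → ξ₂ = 27.48 kmol/h, ξ₁ = 79.27 kmol/h.
Outlet amounts (n = n₀ + Σ ν·ξ):
  P: 512 − 2(79.27) − 2(27.48) = 298.5
  V: 864 − 2(79.27) − 1(27.48) = 678
  U: 0 + 2(79.27) = 158.5
  Q: 0 + 1(27.48) = 27.48
Total out = 1162 kmol/h; y_U = 158.5 / 1162 = 0.1364.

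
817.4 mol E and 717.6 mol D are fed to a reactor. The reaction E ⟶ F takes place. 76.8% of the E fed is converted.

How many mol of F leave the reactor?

628 mol

E reacted = 0.768 × 817.4 = 627.8 mol; ν_E = −1, so ξ = 627.8/1 = 627.8 mol.
Outlet amounts (n = n₀ + ν ξ):
  E: 817.4 − 1(627.8) = 189.6
  F: 0 + 1(627.8) = 627.8
  D: 717.6 (inert)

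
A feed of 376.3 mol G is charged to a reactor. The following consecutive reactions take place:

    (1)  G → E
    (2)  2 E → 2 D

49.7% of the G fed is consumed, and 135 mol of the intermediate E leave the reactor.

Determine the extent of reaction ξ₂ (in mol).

Conversion of G: G consumed = 1ξ₁ = 0.497 × 376.3 → ξ₁ = 187 mol.
E balance: n_E = 0 + 1ξ₁ − 2ξ₂ = 135 → ξ₂ = (1·187 − 135)/2 = 26.01 mol.
Outlet amounts (n = n₀ + Σ ν·ξ):
  G: 376.3 − 1(187) = 189.3
  E: 0 + 1(187) − 2(26.01) = 135
  D: 0 + 2(26.01) = 52.02

ξ₂ = 26 mol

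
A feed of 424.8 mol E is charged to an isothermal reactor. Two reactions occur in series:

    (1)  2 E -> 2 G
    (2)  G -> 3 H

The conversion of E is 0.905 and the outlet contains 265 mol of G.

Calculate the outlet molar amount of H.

358 mol

Conversion of E: E consumed = 2ξ₁ = 0.905 × 424.8 → ξ₁ = 192.2 mol.
G balance: n_G = 0 + 2ξ₁ − 1ξ₂ = 265 → ξ₂ = (2·192.2 − 265)/1 = 119.4 mol.
Outlet amounts (n = n₀ + Σ ν·ξ):
  E: 424.8 − 2(192.2) = 40.36
  G: 0 + 2(192.2) − 1(119.4) = 265
  H: 0 + 3(119.4) = 358.3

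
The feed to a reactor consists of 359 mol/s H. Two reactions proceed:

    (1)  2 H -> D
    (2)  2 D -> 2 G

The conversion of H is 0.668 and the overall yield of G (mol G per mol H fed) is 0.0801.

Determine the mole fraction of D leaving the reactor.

Conversion of H: H consumed = 2ξ₁ = 0.668 × 359 → ξ₁ = 119.9 mol/s.
Yield of G: 2ξ₂ / 359 = 0.0801 → ξ₂ = 14.38 mol/s.
Outlet amounts (n = n₀ + Σ ν·ξ):
  H: 359 − 2(119.9) = 119.2
  D: 0 + 1(119.9) − 2(14.38) = 91.15
  G: 0 + 2(14.38) = 28.76
Total out = 239.1 mol/s; y_D = 91.15 / 239.1 = 0.3812.

0.381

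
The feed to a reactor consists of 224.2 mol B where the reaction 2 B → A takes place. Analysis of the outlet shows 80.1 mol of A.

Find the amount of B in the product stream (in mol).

For A: n = n₀ + 1ξ → 80.1 = 0 + 1ξ, giving ξ = 80.1 mol.
Outlet amounts (n = n₀ + ν ξ):
  B: 224.2 − 2(80.1) = 64
  A: 0 + 1(80.1) = 80.1

64 mol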